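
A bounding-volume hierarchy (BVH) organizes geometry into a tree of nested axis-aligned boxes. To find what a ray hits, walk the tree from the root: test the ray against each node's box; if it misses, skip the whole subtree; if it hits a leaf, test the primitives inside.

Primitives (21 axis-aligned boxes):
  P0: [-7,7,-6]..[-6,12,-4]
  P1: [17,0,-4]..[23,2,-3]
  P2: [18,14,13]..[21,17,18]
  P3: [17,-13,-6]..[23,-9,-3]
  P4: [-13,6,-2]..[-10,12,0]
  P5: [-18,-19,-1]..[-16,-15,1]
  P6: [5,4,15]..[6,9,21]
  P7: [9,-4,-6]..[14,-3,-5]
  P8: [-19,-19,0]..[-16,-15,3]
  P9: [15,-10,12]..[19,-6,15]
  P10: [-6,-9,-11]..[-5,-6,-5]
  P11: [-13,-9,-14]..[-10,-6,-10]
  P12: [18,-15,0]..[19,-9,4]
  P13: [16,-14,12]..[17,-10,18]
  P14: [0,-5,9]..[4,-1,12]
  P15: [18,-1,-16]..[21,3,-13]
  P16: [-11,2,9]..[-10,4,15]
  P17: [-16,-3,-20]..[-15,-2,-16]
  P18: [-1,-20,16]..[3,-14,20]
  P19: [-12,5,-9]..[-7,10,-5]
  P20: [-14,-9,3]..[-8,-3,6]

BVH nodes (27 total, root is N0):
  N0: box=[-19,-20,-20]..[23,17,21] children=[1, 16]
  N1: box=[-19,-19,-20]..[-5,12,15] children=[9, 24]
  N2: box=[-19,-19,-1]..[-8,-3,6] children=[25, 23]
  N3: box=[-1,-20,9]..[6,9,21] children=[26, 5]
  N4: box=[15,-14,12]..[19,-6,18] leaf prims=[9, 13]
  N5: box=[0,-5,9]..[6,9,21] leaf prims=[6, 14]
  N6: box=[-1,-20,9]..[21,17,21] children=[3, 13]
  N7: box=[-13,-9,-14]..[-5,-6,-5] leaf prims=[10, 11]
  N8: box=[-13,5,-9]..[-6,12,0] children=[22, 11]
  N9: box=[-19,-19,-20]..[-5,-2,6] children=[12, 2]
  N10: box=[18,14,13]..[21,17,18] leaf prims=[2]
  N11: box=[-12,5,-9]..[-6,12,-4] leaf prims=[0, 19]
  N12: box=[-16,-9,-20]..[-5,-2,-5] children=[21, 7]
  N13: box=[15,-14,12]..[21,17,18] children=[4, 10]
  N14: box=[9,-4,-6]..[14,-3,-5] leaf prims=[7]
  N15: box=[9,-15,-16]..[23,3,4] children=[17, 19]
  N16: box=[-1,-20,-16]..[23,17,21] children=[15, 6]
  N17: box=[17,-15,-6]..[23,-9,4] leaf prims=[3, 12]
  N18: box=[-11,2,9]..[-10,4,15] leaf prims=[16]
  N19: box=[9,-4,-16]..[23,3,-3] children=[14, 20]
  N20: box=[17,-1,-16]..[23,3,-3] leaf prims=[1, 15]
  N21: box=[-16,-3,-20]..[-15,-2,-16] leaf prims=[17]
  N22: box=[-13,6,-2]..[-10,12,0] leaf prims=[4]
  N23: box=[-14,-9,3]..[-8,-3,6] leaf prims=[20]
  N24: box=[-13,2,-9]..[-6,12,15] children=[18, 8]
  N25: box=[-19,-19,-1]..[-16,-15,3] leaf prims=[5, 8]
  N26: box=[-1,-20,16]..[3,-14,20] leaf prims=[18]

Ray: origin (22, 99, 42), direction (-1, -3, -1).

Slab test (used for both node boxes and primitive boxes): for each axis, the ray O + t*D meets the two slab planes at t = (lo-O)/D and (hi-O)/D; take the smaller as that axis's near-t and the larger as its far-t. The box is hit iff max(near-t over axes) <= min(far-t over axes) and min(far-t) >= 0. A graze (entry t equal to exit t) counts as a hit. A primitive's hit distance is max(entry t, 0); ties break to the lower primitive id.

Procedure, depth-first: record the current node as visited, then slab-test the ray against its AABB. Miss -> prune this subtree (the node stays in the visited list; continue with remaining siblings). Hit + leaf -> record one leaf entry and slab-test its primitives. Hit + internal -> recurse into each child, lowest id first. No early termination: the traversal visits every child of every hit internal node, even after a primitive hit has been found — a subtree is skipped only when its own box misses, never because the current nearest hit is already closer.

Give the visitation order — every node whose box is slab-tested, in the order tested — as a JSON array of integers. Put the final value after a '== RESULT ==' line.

Walk:
N0 x:[-1,41] y:[82/3,119/3] z:[21,62] -> hit [82/3,119/3], descend [1, 16]
  N1 x:[27,41] y:[29,118/3] z:[27,62] -> hit [29,118/3], descend [9, 24]
    N9 x:[27,41] y:[101/3,118/3] z:[36,62] -> hit [36,118/3], descend [2, 12]
      N2 x:[30,41] y:[34,118/3] z:[36,43] -> hit [36,118/3], descend [23, 25]
        N23 x:[30,36] y:[34,36] z:[36,39] -> hit [36,36] leaf, test {P20@t=36}
        N25 x:[38,41] y:[38,118/3] z:[39,43] -> hit [39,118/3] leaf, test {P5(miss), P8@t=39}
      N12 x:[27,38] y:[101/3,36] z:[47,62] -> miss, prune
    N24 x:[28,35] y:[29,97/3] z:[27,51] -> hit [29,97/3], descend [8, 18]
      N8 x:[28,35] y:[29,94/3] z:[42,51] -> miss, prune
      N18 x:[32,33] y:[95/3,97/3] z:[27,33] -> hit [32,97/3] leaf, test {P16@t=32}
  N16 x:[-1,23] y:[82/3,119/3] z:[21,58] -> miss, prune

11 AABB tests over nodes [0, 1, 9, 2, 23, 25, 12, 24, 8, 18, 16]; 3 leaves entered; closest P16.

== RESULT ==
[0, 1, 9, 2, 23, 25, 12, 24, 8, 18, 16]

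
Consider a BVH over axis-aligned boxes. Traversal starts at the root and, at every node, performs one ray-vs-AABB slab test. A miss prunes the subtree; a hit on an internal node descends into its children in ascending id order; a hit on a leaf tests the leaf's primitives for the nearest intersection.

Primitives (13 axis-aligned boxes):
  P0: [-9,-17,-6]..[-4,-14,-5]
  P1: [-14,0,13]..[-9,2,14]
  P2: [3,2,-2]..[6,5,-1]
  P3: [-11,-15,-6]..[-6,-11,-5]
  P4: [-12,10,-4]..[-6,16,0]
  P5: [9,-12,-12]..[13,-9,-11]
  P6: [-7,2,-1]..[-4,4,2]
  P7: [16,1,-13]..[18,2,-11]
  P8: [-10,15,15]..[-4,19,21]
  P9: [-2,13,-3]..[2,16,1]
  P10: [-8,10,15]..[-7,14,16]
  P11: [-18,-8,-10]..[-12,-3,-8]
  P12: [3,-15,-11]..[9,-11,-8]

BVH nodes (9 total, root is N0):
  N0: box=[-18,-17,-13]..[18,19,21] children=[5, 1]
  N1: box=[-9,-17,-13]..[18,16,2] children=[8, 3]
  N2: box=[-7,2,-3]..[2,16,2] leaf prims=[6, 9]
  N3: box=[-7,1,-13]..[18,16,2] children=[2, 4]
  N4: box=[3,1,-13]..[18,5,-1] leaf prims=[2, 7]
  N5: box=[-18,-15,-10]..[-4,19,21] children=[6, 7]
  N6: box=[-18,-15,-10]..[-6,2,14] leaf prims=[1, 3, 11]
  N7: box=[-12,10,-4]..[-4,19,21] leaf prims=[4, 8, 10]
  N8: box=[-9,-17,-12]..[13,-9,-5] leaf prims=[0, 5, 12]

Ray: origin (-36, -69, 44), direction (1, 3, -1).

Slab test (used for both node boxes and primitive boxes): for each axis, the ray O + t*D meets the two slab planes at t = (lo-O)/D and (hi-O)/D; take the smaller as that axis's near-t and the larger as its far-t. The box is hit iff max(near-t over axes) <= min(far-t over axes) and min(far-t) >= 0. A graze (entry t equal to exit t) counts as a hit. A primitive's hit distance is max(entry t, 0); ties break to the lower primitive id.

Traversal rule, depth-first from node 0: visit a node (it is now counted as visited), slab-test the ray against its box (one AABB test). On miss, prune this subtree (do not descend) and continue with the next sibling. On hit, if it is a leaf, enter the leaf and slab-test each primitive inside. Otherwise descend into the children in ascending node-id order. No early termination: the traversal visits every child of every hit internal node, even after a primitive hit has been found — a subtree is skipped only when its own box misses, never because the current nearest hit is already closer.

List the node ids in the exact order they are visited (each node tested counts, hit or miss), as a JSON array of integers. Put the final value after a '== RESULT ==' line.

Traverse from the root:
N0 x:[18,54] y:[52/3,88/3] z:[23,57] -> hit [23,88/3], descend [1, 5]
  N1 x:[27,54] y:[52/3,85/3] z:[42,57] -> miss, prune
  N5 x:[18,32] y:[18,88/3] z:[23,54] -> hit [23,88/3], descend [6, 7]
    N6 x:[18,30] y:[18,71/3] z:[30,54] -> miss, prune
    N7 x:[24,32] y:[79/3,88/3] z:[23,48] -> hit [79/3,88/3] leaf, test {P4(miss), P8@t=28, P10(miss)}

Visited [0, 1, 5, 6, 7]. Tests: 5 box, 1 leaf. Nearest: P8.

== RESULT ==
[0, 1, 5, 6, 7]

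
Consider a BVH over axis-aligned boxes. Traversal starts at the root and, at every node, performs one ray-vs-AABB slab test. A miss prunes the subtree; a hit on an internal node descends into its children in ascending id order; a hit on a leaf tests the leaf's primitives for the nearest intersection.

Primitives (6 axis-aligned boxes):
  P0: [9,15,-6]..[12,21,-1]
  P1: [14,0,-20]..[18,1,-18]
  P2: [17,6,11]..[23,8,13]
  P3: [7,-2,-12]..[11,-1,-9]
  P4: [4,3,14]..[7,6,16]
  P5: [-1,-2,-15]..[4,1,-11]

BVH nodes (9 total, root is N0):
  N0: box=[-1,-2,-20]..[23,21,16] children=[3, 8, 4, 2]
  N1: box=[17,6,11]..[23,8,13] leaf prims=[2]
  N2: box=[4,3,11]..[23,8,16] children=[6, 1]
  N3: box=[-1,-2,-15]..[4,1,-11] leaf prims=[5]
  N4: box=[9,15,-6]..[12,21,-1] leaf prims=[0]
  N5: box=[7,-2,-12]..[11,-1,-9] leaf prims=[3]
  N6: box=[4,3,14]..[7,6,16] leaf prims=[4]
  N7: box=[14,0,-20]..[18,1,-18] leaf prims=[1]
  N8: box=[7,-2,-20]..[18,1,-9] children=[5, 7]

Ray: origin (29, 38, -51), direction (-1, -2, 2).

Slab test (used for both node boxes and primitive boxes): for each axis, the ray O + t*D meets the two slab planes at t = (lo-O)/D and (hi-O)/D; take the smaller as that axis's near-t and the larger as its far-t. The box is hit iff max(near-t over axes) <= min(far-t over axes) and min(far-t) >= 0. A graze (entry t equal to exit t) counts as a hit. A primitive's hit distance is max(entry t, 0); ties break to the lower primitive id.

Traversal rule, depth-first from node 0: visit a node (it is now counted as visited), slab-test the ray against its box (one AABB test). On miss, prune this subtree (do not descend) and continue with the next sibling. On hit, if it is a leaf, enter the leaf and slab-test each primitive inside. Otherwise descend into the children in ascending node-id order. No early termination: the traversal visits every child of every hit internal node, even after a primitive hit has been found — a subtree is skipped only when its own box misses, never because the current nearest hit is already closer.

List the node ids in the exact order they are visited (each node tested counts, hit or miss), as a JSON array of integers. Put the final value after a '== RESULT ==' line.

Traverse from the root:
N0 x:[6,30] y:[17/2,20] z:[31/2,67/2] -> hit [31/2,20], descend [2, 3, 4, 8]
  N2 x:[6,25] y:[15,35/2] z:[31,67/2] -> miss, prune
  N3 x:[25,30] y:[37/2,20] z:[18,20] -> miss, prune
  N4 x:[17,20] y:[17/2,23/2] z:[45/2,25] -> miss, prune
  N8 x:[11,22] y:[37/2,20] z:[31/2,21] -> hit [37/2,20], descend [5, 7]
    N5 x:[18,22] y:[39/2,20] z:[39/2,21] -> hit [39/2,20] leaf, test {P3@t=39/2}
    N7 x:[11,15] y:[37/2,19] z:[31/2,33/2] -> miss, prune

7 AABB tests over nodes [0, 2, 3, 4, 8, 5, 7]; 1 leaf entered; closest P3.

== RESULT ==
[0, 2, 3, 4, 8, 5, 7]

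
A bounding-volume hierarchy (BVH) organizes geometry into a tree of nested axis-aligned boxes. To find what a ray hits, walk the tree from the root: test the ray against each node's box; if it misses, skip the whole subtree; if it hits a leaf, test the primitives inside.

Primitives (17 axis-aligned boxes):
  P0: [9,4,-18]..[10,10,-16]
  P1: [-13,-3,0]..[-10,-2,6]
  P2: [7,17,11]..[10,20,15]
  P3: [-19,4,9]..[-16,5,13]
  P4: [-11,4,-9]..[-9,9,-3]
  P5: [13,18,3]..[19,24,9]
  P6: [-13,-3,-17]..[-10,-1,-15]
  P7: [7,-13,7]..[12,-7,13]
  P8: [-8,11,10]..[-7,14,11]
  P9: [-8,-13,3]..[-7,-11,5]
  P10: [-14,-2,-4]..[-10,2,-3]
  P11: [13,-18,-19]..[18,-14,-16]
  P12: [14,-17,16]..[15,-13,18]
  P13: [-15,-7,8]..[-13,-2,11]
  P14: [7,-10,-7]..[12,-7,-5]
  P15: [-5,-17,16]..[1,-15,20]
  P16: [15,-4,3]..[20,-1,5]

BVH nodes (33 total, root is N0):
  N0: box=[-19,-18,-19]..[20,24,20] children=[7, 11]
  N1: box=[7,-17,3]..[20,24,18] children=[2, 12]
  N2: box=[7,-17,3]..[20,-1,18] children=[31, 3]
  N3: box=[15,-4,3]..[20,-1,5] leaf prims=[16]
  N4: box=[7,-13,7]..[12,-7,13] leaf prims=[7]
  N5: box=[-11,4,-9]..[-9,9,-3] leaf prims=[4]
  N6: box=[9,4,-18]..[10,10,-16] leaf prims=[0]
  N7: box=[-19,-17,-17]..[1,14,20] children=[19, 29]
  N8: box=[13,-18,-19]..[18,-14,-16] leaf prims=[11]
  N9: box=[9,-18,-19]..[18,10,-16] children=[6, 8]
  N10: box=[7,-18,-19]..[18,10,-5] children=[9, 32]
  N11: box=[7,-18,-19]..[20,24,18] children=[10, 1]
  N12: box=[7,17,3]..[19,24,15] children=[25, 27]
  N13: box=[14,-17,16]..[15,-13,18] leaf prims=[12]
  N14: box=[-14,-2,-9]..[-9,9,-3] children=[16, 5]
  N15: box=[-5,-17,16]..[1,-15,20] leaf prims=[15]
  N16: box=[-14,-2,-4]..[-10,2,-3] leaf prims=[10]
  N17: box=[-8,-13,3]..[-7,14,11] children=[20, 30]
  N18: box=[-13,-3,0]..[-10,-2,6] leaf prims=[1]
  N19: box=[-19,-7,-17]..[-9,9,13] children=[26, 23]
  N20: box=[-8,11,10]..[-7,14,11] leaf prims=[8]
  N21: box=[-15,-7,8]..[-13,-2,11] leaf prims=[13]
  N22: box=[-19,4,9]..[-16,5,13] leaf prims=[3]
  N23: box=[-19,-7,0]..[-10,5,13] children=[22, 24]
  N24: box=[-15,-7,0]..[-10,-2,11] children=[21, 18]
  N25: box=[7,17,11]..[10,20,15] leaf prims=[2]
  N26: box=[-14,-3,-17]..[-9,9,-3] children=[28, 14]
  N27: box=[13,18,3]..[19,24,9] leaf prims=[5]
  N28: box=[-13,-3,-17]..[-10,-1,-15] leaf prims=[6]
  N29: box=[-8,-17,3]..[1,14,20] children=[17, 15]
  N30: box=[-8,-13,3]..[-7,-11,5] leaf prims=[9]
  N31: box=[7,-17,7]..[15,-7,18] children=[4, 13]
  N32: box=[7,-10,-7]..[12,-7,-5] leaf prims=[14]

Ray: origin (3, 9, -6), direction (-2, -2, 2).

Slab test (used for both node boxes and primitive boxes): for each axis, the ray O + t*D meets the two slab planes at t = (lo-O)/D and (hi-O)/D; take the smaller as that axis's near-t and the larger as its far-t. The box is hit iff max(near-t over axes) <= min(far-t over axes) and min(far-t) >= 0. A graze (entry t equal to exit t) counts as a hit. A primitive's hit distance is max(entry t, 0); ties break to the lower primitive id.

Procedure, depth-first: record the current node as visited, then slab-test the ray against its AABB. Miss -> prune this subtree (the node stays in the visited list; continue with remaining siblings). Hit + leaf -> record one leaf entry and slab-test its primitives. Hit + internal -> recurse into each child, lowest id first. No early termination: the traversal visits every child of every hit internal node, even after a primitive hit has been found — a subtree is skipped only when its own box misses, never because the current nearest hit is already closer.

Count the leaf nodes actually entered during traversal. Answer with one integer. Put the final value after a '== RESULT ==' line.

Traverse from the root:
N0 x:[-17/2,11] y:[-15/2,27/2] z:[-13/2,13] -> hit [-13/2,11], descend [7, 11]
  N7 x:[1,11] y:[-5/2,13] z:[-11/2,13] -> hit [1,11], descend [19, 29]
    N19 x:[6,11] y:[0,8] z:[-11/2,19/2] -> hit [6,8], descend [23, 26]
      N23 x:[13/2,11] y:[2,8] z:[3,19/2] -> hit [13/2,8], descend [22, 24]
        N22 x:[19/2,11] y:[2,5/2] z:[15/2,19/2] -> miss, prune
        N24 x:[13/2,9] y:[11/2,8] z:[3,17/2] -> hit [13/2,8], descend [18, 21]
          N18 x:[13/2,8] y:[11/2,6] z:[3,6] -> miss, prune
          N21 x:[8,9] y:[11/2,8] z:[7,17/2] -> hit [8,8] leaf, test {P13@t=8}
      N26 x:[6,17/2] y:[0,6] z:[-11/2,3/2] -> miss, prune
    N29 x:[1,11/2] y:[-5/2,13] z:[9/2,13] -> hit [9/2,11/2], descend [15, 17]
      N15 x:[1,4] y:[12,13] z:[11,13] -> miss, prune
      N17 x:[5,11/2] y:[-5/2,11] z:[9/2,17/2] -> hit [5,11/2], descend [20, 30]
        N20 x:[5,11/2] y:[-5/2,-1] z:[8,17/2] -> miss, prune
        N30 x:[5,11/2] y:[10,11] z:[9/2,11/2] -> miss, prune
  N11 x:[-17/2,-2] y:[-15/2,27/2] z:[-13/2,12] -> miss, prune

Visited [0, 7, 19, 23, 22, 24, 18, 21, 26, 29, 15, 17, 20, 30, 11]. Tests: 15 box, 1 leaf. Nearest: P13.

== RESULT ==
1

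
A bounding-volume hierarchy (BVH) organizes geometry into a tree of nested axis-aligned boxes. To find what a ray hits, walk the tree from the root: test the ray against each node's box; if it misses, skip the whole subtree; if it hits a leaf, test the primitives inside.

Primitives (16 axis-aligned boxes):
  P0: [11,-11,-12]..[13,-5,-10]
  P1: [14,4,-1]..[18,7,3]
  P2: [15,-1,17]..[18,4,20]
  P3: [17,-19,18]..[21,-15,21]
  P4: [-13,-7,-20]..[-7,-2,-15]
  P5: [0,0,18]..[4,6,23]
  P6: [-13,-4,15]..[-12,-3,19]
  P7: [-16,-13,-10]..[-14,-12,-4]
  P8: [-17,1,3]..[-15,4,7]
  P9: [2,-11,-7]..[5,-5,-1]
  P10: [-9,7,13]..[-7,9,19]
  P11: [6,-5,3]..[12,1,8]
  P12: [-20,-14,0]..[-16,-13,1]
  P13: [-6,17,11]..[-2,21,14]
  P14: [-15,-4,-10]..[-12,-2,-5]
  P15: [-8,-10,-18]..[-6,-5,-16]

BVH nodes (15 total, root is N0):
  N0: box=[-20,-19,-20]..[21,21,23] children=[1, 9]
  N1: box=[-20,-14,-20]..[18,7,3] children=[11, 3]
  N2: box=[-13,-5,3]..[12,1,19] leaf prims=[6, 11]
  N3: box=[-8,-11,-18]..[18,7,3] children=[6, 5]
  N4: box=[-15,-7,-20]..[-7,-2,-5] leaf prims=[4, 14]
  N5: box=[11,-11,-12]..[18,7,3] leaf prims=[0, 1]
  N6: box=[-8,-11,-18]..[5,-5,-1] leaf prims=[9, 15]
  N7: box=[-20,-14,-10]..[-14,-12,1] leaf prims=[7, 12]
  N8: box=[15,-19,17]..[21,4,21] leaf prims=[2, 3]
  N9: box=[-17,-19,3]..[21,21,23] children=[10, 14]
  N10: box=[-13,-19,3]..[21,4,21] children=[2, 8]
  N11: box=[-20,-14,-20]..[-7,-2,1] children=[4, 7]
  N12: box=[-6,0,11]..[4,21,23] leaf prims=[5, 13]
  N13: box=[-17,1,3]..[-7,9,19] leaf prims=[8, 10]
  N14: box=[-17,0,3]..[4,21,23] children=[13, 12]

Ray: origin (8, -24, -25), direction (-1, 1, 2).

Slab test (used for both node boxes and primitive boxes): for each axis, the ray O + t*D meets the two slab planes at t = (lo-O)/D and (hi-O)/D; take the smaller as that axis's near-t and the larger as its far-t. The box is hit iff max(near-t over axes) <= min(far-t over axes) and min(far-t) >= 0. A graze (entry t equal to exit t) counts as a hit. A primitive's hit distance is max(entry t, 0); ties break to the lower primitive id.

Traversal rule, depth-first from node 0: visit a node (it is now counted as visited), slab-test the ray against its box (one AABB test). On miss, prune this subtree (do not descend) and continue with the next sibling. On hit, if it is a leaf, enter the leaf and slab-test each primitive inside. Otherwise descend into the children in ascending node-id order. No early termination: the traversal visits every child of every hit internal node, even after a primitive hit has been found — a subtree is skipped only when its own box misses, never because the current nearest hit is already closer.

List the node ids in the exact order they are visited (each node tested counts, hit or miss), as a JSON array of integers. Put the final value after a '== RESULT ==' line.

Trace the traversal:
N0 x:[-13,28] y:[5,45] z:[5/2,24] -> hit [5,24], descend [1, 9]
  N1 x:[-10,28] y:[10,31] z:[5/2,14] -> hit [10,14], descend [3, 11]
    N3 x:[-10,16] y:[13,31] z:[7/2,14] -> hit [13,14], descend [5, 6]
      N5 x:[-10,-3] y:[13,31] z:[13/2,14] -> miss, prune
      N6 x:[3,16] y:[13,19] z:[7/2,12] -> miss, prune
    N11 x:[15,28] y:[10,22] z:[5/2,13] -> miss, prune
  N9 x:[-13,25] y:[5,45] z:[14,24] -> hit [14,24], descend [10, 14]
    N10 x:[-13,21] y:[5,28] z:[14,23] -> hit [14,21], descend [2, 8]
      N2 x:[-4,21] y:[19,25] z:[14,22] -> hit [19,21] leaf, test {P6@t=20, P11(miss)}
      N8 x:[-13,-7] y:[5,28] z:[21,23] -> miss, prune
    N14 x:[4,25] y:[24,45] z:[14,24] -> hit [24,24], descend [12, 13]
      N12 x:[4,14] y:[24,45] z:[18,24] -> miss, prune
      N13 x:[15,25] y:[25,33] z:[14,22] -> miss, prune

Summary -> nodes [0, 1, 3, 5, 6, 11, 9, 10, 2, 8, 14, 12, 13]; box-tests=13; leaf-entries=1; first=P6

== RESULT ==
[0, 1, 3, 5, 6, 11, 9, 10, 2, 8, 14, 12, 13]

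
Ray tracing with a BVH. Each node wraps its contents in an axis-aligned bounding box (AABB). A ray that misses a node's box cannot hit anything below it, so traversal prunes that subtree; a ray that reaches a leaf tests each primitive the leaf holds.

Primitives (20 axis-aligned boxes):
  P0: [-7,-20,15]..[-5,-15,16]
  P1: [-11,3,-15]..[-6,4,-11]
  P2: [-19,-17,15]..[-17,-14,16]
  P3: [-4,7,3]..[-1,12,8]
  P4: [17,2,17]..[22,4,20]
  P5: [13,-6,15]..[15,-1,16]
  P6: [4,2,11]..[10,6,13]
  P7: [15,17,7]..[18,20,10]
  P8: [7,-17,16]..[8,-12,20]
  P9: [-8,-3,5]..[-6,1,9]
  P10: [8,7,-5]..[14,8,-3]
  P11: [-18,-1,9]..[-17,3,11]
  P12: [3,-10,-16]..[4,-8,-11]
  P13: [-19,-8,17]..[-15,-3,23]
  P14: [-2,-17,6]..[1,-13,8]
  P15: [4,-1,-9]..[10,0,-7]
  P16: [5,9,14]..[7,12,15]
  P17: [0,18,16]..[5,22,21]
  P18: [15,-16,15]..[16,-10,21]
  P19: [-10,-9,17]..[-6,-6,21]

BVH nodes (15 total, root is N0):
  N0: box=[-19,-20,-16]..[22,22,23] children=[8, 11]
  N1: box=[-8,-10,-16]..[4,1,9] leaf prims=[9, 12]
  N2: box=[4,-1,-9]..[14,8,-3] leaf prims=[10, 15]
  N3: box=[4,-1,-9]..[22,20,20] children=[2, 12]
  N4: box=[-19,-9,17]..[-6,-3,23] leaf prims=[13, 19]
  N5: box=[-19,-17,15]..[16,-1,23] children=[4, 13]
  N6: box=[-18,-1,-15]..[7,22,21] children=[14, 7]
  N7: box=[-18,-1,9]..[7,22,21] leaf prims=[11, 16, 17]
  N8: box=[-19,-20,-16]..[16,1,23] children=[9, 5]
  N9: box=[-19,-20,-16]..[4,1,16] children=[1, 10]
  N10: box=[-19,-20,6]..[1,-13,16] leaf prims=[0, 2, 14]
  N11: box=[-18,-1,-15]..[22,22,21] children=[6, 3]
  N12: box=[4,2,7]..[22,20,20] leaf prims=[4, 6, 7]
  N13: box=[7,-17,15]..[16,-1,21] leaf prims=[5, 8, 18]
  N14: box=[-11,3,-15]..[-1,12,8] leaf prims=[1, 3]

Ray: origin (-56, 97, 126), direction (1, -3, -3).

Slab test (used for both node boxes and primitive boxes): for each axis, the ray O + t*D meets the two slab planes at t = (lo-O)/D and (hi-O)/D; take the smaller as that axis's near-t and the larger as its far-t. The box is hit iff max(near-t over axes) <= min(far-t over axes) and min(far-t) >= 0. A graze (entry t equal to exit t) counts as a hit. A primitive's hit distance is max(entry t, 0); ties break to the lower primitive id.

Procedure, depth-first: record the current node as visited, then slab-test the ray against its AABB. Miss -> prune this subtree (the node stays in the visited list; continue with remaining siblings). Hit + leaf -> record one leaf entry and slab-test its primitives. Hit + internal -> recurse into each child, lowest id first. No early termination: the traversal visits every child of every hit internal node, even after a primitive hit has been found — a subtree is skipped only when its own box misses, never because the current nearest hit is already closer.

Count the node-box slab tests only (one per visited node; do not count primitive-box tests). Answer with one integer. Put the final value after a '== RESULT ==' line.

Trace the traversal:
N0 x:[37,78] y:[25,39] z:[103/3,142/3] -> hit [37,39], descend [8, 11]
  N8 x:[37,72] y:[32,39] z:[103/3,142/3] -> hit [37,39], descend [5, 9]
    N5 x:[37,72] y:[98/3,38] z:[103/3,37] -> hit [37,37], descend [4, 13]
      N4 x:[37,50] y:[100/3,106/3] z:[103/3,109/3] -> miss, prune
      N13 x:[63,72] y:[98/3,38] z:[35,37] -> miss, prune
    N9 x:[37,60] y:[32,39] z:[110/3,142/3] -> hit [37,39], descend [1, 10]
      N1 x:[48,60] y:[32,107/3] z:[39,142/3] -> miss, prune
      N10 x:[37,57] y:[110/3,39] z:[110/3,40] -> hit [37,39] leaf, test {P0(miss), P2@t=37, P14(miss)}
  N11 x:[38,78] y:[25,98/3] z:[35,47] -> miss, prune

order=[0, 8, 5, 4, 13, 9, 1, 10, 11]  |boxes|=9  |leaves|=1  hit=P2

== RESULT ==
9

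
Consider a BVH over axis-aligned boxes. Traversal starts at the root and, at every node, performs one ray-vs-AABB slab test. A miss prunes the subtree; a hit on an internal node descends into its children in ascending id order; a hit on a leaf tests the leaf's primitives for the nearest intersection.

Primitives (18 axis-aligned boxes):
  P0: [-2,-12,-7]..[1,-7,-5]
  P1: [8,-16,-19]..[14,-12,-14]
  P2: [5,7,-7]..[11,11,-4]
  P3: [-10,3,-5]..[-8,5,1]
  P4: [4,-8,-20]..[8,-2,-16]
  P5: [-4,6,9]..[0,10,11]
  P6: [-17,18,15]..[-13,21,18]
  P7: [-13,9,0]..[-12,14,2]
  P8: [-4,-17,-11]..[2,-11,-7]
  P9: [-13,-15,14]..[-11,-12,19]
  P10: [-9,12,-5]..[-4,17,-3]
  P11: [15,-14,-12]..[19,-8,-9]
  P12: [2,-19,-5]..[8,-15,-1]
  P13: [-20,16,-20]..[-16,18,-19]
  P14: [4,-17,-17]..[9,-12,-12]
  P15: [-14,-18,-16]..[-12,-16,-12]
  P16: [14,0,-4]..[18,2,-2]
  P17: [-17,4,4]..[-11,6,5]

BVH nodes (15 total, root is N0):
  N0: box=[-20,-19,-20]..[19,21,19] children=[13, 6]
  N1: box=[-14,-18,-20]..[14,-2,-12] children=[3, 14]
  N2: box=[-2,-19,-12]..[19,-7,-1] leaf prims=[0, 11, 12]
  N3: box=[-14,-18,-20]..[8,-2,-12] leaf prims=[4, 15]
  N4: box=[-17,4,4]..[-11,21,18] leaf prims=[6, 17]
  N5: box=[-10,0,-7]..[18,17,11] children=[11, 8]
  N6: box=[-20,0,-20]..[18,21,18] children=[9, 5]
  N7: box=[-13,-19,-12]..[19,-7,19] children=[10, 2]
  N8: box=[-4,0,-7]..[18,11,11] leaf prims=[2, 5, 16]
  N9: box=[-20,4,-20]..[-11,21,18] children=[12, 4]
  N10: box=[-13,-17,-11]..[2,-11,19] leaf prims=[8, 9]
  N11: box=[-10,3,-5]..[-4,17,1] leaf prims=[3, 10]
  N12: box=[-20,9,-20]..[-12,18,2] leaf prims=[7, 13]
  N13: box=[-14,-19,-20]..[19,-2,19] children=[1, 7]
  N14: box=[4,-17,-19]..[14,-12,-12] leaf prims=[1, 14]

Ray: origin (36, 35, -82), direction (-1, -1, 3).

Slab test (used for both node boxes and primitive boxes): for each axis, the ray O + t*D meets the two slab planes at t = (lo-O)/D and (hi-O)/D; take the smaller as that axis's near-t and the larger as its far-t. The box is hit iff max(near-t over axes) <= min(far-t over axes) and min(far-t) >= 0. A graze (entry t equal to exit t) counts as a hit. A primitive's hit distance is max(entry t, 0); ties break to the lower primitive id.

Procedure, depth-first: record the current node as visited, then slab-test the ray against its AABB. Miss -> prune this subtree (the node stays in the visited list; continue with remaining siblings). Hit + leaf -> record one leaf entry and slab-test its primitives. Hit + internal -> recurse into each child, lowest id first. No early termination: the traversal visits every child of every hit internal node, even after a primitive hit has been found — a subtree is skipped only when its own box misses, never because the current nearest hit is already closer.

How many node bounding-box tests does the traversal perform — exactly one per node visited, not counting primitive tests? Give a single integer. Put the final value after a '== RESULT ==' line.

Walk:
N0 x:[17,56] y:[14,54] z:[62/3,101/3] -> hit [62/3,101/3], descend [6, 13]
  N6 x:[18,56] y:[14,35] z:[62/3,100/3] -> hit [62/3,100/3], descend [5, 9]
    N5 x:[18,46] y:[18,35] z:[25,31] -> hit [25,31], descend [8, 11]
      N8 x:[18,40] y:[24,35] z:[25,31] -> hit [25,31] leaf, test {P2@t=25, P5(miss), P16(miss)}
      N11 x:[40,46] y:[18,32] z:[77/3,83/3] -> miss, prune
    N9 x:[47,56] y:[14,31] z:[62/3,100/3] -> miss, prune
  N13 x:[17,50] y:[37,54] z:[62/3,101/3] -> miss, prune

order=[0, 6, 5, 8, 11, 9, 13]  |boxes|=7  |leaves|=1  hit=P2

== RESULT ==
7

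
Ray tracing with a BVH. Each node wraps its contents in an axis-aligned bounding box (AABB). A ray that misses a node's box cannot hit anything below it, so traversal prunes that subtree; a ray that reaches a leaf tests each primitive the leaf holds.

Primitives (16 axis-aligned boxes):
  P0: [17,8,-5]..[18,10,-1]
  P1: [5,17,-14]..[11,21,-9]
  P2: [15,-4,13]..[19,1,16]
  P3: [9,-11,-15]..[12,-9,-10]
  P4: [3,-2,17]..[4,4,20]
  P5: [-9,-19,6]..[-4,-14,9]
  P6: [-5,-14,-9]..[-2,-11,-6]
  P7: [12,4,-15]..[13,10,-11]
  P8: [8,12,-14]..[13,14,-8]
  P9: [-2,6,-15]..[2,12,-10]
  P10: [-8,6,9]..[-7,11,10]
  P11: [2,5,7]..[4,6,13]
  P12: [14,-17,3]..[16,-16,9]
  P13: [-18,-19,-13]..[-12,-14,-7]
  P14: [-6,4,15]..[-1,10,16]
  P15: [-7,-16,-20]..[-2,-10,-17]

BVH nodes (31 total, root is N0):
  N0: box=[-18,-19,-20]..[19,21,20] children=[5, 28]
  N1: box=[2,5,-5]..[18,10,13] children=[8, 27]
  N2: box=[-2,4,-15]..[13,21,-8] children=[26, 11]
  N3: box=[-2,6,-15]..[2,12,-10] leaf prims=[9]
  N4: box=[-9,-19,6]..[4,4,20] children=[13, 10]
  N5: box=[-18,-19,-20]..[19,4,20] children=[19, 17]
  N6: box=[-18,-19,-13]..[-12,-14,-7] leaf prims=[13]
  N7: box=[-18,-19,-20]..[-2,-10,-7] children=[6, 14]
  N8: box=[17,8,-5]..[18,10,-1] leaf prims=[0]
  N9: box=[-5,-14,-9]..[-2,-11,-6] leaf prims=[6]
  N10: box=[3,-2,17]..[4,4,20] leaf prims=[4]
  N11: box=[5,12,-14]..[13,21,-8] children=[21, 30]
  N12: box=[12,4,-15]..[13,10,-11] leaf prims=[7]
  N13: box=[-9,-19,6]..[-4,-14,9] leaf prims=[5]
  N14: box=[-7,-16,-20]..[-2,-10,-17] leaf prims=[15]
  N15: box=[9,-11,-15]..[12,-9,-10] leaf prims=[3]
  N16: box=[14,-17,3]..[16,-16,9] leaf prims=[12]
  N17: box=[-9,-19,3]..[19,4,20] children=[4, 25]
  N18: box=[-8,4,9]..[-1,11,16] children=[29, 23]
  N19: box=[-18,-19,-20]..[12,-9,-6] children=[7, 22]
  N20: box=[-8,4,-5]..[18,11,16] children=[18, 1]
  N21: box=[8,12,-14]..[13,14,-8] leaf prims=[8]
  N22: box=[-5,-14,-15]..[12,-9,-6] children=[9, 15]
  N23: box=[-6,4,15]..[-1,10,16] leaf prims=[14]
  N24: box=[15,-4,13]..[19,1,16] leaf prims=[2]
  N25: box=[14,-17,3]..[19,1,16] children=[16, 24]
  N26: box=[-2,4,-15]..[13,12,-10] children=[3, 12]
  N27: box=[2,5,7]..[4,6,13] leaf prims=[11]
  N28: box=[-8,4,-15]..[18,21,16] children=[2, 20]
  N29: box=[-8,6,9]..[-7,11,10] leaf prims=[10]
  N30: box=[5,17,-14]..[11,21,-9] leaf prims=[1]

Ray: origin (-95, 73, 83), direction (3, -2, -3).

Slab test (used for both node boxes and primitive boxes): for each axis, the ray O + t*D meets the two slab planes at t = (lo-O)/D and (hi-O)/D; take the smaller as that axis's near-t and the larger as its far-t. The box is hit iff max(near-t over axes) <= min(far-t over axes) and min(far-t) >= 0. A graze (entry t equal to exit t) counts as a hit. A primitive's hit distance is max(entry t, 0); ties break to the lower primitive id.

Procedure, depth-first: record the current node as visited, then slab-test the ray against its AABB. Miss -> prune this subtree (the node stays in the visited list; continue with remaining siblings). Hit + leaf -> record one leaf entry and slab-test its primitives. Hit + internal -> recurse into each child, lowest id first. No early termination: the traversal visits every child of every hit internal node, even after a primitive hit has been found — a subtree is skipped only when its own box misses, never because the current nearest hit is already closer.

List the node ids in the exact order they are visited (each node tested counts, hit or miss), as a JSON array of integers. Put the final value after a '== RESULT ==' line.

Walk:
N0 x:[77/3,38] y:[26,46] z:[21,103/3] -> hit [26,103/3], descend [5, 28]
  N5 x:[77/3,38] y:[69/2,46] z:[21,103/3] -> miss, prune
  N28 x:[29,113/3] y:[26,69/2] z:[67/3,98/3] -> hit [29,98/3], descend [2, 20]
    N2 x:[31,36] y:[26,69/2] z:[91/3,98/3] -> hit [31,98/3], descend [11, 26]
      N11 x:[100/3,36] y:[26,61/2] z:[91/3,97/3] -> miss, prune
      N26 x:[31,36] y:[61/2,69/2] z:[31,98/3] -> hit [31,98/3], descend [3, 12]
        N3 x:[31,97/3] y:[61/2,67/2] z:[31,98/3] -> hit [31,97/3] leaf, test {P9@t=31}
        N12 x:[107/3,36] y:[63/2,69/2] z:[94/3,98/3] -> miss, prune
    N20 x:[29,113/3] y:[31,69/2] z:[67/3,88/3] -> miss, prune

order=[0, 5, 28, 2, 11, 26, 3, 12, 20]  |boxes|=9  |leaves|=1  hit=P9

== RESULT ==
[0, 5, 28, 2, 11, 26, 3, 12, 20]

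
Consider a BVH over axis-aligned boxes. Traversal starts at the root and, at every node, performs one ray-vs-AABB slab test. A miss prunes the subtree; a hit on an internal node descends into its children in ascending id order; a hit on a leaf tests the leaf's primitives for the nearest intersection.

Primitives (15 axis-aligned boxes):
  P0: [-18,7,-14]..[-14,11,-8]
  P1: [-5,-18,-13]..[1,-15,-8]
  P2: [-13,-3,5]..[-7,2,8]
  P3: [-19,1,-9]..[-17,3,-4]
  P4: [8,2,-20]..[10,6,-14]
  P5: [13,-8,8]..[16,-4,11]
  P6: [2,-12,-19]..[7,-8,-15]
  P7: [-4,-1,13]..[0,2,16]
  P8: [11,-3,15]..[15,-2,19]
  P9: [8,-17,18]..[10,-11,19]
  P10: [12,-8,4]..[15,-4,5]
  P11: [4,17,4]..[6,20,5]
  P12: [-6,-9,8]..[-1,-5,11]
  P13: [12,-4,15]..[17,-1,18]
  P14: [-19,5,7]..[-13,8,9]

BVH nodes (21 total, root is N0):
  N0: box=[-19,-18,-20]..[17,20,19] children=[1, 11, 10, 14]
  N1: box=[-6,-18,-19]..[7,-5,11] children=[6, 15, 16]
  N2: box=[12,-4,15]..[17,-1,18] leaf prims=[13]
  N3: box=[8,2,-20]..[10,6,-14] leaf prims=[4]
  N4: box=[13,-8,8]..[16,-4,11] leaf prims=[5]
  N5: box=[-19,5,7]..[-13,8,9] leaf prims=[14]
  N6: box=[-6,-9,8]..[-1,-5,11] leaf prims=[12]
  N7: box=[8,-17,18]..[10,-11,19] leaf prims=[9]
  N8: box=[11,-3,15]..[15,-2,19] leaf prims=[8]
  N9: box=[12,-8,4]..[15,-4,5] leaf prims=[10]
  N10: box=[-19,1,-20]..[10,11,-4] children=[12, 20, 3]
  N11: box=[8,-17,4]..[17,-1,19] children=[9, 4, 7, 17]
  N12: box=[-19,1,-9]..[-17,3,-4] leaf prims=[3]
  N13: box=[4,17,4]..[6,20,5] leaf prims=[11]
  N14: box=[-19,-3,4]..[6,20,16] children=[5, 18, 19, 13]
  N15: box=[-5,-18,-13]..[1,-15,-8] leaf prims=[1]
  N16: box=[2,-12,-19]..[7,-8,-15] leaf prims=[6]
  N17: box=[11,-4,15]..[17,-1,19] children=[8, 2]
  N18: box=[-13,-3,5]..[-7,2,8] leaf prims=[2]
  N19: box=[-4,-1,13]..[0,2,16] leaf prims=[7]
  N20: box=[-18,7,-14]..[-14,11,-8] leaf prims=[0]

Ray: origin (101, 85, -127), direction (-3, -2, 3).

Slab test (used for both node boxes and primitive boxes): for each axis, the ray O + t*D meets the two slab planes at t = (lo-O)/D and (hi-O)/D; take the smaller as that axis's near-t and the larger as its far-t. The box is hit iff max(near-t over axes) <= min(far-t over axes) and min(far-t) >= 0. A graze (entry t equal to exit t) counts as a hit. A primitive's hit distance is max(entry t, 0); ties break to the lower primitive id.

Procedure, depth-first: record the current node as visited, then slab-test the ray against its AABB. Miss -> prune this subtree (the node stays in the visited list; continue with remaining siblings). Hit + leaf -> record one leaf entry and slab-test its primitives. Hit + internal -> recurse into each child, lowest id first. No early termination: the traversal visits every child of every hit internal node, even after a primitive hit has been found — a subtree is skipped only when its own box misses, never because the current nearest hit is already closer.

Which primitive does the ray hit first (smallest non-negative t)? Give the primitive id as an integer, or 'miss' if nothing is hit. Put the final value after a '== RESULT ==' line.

Walk:
N0 x:[28,40] y:[65/2,103/2] z:[107/3,146/3] -> hit [107/3,40], descend [1, 10, 11, 14]
  N1 x:[94/3,107/3] y:[45,103/2] z:[36,46] -> miss, prune
  N10 x:[91/3,40] y:[37,42] z:[107/3,41] -> hit [37,40], descend [3, 12, 20]
    N3 x:[91/3,31] y:[79/2,83/2] z:[107/3,113/3] -> miss, prune
    N12 x:[118/3,40] y:[41,42] z:[118/3,41] -> miss, prune
    N20 x:[115/3,119/3] y:[37,39] z:[113/3,119/3] -> hit [115/3,39] leaf, test {P0@t=115/3}
  N11 x:[28,31] y:[43,51] z:[131/3,146/3] -> miss, prune
  N14 x:[95/3,40] y:[65/2,44] z:[131/3,143/3] -> miss, prune

order=[0, 1, 10, 3, 12, 20, 11, 14]  |boxes|=8  |leaves|=1  hit=P0

== RESULT ==
0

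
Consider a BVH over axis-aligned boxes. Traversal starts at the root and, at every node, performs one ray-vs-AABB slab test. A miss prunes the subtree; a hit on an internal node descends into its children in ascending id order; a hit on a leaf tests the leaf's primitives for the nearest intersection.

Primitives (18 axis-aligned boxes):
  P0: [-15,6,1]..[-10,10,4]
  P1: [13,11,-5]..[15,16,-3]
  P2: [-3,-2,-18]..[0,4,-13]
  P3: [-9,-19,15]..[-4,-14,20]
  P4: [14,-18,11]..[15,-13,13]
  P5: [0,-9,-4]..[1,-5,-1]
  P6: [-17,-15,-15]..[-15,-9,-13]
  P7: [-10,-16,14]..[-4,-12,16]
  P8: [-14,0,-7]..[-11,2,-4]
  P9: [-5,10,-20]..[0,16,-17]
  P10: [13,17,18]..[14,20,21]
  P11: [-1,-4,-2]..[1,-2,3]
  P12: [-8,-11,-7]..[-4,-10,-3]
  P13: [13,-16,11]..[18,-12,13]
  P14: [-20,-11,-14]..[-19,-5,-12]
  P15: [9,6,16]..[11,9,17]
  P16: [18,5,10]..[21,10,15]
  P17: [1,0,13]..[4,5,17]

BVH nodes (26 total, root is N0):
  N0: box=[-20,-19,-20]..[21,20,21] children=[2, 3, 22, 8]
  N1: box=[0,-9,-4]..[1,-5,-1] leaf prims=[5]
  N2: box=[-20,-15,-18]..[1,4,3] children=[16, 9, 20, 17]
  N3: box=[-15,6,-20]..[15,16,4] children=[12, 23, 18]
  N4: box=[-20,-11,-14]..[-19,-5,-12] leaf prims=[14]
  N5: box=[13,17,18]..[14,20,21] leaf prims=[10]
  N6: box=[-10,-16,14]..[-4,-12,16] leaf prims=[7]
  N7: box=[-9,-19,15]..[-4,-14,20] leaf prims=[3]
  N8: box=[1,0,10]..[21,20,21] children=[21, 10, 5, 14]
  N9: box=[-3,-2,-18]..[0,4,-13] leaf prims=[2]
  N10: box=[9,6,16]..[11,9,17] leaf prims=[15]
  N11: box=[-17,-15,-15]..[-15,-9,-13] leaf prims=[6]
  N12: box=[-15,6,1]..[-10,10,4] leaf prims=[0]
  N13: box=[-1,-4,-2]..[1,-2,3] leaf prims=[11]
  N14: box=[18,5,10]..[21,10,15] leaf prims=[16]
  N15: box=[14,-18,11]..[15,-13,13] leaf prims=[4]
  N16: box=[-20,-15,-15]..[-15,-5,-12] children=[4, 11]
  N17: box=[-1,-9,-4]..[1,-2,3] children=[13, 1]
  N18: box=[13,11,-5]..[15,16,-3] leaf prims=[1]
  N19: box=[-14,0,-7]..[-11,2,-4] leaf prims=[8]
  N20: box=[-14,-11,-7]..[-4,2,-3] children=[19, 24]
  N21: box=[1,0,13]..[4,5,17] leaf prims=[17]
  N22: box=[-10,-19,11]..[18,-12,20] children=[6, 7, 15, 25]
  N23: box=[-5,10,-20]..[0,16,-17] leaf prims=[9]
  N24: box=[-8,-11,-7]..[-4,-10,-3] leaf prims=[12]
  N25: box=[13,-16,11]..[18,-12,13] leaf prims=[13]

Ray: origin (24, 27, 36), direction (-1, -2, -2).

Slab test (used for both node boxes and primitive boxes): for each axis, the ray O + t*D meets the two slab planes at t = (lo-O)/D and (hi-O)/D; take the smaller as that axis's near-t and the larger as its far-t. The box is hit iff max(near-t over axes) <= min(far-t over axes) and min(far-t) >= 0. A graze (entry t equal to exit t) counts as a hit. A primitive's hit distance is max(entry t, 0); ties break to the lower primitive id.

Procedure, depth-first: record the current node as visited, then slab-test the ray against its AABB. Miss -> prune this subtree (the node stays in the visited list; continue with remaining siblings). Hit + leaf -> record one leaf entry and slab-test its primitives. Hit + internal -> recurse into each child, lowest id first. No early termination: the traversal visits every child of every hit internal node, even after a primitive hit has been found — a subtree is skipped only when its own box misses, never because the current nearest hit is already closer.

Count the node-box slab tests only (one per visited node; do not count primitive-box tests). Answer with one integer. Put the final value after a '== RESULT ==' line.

Walk:
N0 x:[3,44] y:[7/2,23] z:[15/2,28] -> hit [15/2,23], descend [2, 3, 8, 22]
  N2 x:[23,44] y:[23/2,21] z:[33/2,27] -> miss, prune
  N3 x:[9,39] y:[11/2,21/2] z:[16,28] -> miss, prune
  N8 x:[3,23] y:[7/2,27/2] z:[15/2,13] -> hit [15/2,13], descend [5, 10, 14, 21]
    N5 x:[10,11] y:[7/2,5] z:[15/2,9] -> miss, prune
    N10 x:[13,15] y:[9,21/2] z:[19/2,10] -> miss, prune
    N14 x:[3,6] y:[17/2,11] z:[21/2,13] -> miss, prune
    N21 x:[20,23] y:[11,27/2] z:[19/2,23/2] -> miss, prune
  N22 x:[6,34] y:[39/2,23] z:[8,25/2] -> miss, prune

Summary -> nodes [0, 2, 3, 8, 5, 10, 14, 21, 22]; box-tests=9; leaf-entries=0; first=miss

== RESULT ==
9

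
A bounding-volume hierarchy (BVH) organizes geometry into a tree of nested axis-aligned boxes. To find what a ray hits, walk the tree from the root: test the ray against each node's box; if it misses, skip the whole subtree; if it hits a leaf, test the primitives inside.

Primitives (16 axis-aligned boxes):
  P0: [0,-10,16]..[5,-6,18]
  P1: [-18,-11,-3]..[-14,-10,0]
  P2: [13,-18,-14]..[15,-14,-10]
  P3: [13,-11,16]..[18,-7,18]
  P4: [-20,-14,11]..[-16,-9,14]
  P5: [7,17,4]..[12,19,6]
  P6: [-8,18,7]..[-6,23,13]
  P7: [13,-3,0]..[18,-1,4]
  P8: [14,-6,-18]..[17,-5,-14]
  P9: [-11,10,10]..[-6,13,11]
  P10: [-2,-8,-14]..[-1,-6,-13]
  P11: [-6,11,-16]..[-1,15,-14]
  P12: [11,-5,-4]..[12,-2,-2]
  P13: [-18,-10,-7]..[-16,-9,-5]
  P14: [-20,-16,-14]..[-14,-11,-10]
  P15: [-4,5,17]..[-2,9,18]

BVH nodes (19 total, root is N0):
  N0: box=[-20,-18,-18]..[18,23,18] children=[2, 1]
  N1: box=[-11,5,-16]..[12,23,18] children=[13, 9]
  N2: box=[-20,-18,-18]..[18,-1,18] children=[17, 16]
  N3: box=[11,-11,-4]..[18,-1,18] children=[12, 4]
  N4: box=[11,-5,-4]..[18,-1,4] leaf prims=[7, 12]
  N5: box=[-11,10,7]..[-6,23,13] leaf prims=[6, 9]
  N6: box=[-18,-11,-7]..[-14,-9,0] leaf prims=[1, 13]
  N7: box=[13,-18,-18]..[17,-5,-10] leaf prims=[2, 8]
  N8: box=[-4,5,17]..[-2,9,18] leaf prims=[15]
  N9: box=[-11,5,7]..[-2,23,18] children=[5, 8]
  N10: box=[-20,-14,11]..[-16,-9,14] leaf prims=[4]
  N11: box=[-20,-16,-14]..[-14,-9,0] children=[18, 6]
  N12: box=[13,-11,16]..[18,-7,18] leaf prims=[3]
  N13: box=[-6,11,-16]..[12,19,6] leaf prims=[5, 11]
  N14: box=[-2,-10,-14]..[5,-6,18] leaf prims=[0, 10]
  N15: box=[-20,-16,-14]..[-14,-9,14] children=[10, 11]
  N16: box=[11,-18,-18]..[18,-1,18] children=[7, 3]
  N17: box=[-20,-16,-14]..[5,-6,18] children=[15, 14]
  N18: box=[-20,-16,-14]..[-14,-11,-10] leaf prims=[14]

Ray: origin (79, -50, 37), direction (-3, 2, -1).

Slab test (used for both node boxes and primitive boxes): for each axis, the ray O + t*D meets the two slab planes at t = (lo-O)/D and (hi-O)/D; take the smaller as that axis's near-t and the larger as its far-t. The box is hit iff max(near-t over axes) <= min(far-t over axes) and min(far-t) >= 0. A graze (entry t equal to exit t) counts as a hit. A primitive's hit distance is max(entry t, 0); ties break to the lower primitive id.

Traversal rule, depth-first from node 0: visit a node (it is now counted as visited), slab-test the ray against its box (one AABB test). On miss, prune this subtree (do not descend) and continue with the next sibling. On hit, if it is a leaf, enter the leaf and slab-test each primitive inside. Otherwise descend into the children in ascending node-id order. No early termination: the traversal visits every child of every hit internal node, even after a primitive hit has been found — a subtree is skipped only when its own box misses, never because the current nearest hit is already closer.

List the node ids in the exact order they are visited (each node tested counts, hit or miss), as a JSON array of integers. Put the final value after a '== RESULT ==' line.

Walk:
N0 x:[61/3,33] y:[16,73/2] z:[19,55] -> hit [61/3,33], descend [1, 2]
  N1 x:[67/3,30] y:[55/2,73/2] z:[19,53] -> hit [55/2,30], descend [9, 13]
    N9 x:[27,30] y:[55/2,73/2] z:[19,30] -> hit [55/2,30], descend [5, 8]
      N5 x:[85/3,30] y:[30,73/2] z:[24,30] -> hit [30,30] leaf, test {P6(miss), P9(miss)}
      N8 x:[27,83/3] y:[55/2,59/2] z:[19,20] -> miss, prune
    N13 x:[67/3,85/3] y:[61/2,69/2] z:[31,53] -> miss, prune
  N2 x:[61/3,33] y:[16,49/2] z:[19,55] -> hit [61/3,49/2], descend [16, 17]
    N16 x:[61/3,68/3] y:[16,49/2] z:[19,55] -> hit [61/3,68/3], descend [3, 7]
      N3 x:[61/3,68/3] y:[39/2,49/2] z:[19,41] -> hit [61/3,68/3], descend [4, 12]
        N4 x:[61/3,68/3] y:[45/2,49/2] z:[33,41] -> miss, prune
        N12 x:[61/3,22] y:[39/2,43/2] z:[19,21] -> hit [61/3,21] leaf, test {P3@t=61/3}
      N7 x:[62/3,22] y:[16,45/2] z:[47,55] -> miss, prune
    N17 x:[74/3,33] y:[17,22] z:[19,51] -> miss, prune

order=[0, 1, 9, 5, 8, 13, 2, 16, 3, 4, 12, 7, 17]  |boxes|=13  |leaves|=2  hit=P3

== RESULT ==
[0, 1, 9, 5, 8, 13, 2, 16, 3, 4, 12, 7, 17]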